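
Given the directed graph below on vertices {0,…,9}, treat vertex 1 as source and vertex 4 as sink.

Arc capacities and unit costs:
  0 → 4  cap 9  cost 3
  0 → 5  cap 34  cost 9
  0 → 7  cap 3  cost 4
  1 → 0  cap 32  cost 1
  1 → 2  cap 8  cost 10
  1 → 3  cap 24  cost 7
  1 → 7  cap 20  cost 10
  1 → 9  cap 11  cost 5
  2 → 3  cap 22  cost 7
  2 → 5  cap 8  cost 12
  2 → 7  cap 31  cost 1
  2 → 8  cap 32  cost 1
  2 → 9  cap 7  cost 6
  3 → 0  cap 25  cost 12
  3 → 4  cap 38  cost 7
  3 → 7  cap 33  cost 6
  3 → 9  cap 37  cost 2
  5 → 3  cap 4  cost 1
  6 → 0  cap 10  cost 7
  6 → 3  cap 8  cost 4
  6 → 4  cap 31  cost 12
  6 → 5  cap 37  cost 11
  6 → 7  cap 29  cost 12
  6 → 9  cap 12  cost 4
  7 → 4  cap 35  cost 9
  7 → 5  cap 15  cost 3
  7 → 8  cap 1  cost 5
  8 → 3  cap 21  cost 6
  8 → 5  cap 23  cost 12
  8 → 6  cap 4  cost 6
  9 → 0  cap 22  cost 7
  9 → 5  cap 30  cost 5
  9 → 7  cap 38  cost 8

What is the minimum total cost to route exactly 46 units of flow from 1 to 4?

Minimum cost for 46 units: 600

shortest-cost path #1: 1→0→4 push 9 @ unit cost 4 (adds 36)
shortest-cost path #2: 1→3→4 push 24 @ unit cost 14 (adds 336)
shortest-cost path #3: 1→0→7→4 push 3 @ unit cost 14 (adds 42)
shortest-cost path #4: 1→9→5→3→4 push 4 @ unit cost 18 (adds 72)
shortest-cost path #5: 1→7→4 push 6 @ unit cost 19 (adds 114)
total cost = 600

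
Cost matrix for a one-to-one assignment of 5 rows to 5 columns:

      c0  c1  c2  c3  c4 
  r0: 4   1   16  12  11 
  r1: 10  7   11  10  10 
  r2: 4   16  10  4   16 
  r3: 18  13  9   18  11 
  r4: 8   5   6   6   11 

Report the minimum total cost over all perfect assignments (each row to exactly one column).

optimal assignment: row0→col1 (cost 1), row1→col4 (cost 10), row2→col0 (cost 4), row3→col2 (cost 9), row4→col3 (cost 6)
total = 1 + 10 + 4 + 9 + 6 = 30

Minimum assignment cost: 30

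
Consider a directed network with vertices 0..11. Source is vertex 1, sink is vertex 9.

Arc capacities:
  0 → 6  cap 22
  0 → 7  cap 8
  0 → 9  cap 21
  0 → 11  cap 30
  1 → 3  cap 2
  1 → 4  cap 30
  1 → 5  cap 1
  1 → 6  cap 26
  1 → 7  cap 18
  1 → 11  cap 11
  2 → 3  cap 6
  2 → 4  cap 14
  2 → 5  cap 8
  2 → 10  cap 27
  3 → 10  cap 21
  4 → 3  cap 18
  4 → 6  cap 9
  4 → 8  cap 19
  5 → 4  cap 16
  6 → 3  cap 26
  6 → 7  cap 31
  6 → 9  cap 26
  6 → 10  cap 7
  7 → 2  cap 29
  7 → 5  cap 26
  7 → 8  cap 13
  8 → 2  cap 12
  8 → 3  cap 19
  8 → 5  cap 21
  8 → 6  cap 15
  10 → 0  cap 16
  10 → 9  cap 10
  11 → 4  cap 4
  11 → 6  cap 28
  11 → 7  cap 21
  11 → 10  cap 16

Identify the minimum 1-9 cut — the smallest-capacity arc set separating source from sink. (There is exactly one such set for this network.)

augment #1: 1→6→9 push 26
augment #2: 1→3→10→9 push 2
augment #3: 1→11→10→9 push 8
augment #4: 1→11→10→0→9 push 3
augment #5: 1→4→3→10→0→9 push 13
max flow = 52; residual-reachable set from 1 gives S-side
cut edges (S→T): {(6,9), (10,0), (10,9)} total cap 52

Min-cut arcs: {(6,9), (10,0), (10,9)} (total capacity 52)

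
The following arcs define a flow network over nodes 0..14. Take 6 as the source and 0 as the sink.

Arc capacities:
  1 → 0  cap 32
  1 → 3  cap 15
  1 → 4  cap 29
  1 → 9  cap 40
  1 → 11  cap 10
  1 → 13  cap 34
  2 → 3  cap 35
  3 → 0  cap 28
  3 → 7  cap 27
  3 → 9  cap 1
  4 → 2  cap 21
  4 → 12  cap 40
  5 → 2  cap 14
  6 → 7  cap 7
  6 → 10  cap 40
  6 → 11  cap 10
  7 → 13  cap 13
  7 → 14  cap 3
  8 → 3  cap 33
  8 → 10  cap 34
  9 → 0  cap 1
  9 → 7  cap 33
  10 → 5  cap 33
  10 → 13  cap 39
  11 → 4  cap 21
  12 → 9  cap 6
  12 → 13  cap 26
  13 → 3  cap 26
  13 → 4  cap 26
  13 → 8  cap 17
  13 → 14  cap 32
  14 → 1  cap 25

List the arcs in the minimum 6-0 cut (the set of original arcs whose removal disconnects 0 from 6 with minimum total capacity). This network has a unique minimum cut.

augment #1: 6→7→13→3→0 push 7
augment #2: 6→10→13→3→0 push 19
augment #3: 6→10→5→2→3→0 push 2
augment #4: 6→10→13→14→1→0 push 19
augment #5: 6→11→4→12→9→0 push 1
augment #6: 6→11→4→12→13→14→1→0 push 6
max flow = 54; residual-reachable set from 6 gives S-side
cut edges (S→T): {(3,0), (9,0), (14,1)} total cap 54

Min-cut arcs: {(3,0), (9,0), (14,1)} (total capacity 54)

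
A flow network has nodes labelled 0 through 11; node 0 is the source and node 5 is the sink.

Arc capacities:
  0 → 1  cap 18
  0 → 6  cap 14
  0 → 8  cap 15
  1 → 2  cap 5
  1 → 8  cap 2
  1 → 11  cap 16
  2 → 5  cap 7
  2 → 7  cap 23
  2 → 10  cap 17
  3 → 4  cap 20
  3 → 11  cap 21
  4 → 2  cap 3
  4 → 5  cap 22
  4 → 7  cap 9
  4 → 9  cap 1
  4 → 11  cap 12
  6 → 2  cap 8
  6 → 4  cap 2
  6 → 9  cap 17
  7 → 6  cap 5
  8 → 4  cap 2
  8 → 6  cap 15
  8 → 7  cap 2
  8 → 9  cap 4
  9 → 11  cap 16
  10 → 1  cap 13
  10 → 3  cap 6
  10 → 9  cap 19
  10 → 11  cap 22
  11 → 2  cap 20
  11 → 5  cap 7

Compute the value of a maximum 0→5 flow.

Maximum flow value: 24

augment #1: 0→1→2→5 bottleneck 5, total now 5
augment #2: 0→1→11→5 bottleneck 7, total now 12
augment #3: 0→6→2→5 bottleneck 2, total now 14
augment #4: 0→6→4→5 bottleneck 2, total now 16
augment #5: 0→8→4→5 bottleneck 2, total now 18
augment #6: 0→6→2→10→3→4→5 bottleneck 6, total now 24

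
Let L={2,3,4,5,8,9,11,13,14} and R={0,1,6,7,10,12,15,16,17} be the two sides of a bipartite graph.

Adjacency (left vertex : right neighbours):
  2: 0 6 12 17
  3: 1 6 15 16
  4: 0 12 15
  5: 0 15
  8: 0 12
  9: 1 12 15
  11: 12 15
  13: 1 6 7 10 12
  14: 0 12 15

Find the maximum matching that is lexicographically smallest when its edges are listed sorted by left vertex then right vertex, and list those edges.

|M| = 7 (so the lex-smallest maximum matching has 7 edges)
process left vertices in ascending order; for each, take the smallest-labelled available neighbour that still permits 7 edges overall, or leave it unmatched if none does
lex-smallest matching: {2-6, 3-16, 4-0, 5-15, 8-12, 9-1, 13-7}

Lex-smallest maximum matching: {(2,6), (3,16), (4,0), (5,15), (8,12), (9,1), (13,7)}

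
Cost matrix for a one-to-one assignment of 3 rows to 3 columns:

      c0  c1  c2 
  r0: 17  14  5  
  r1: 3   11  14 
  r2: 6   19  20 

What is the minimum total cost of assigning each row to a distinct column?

Minimum assignment cost: 22

optimal assignment: row0→col2 (cost 5), row1→col1 (cost 11), row2→col0 (cost 6)
total = 5 + 11 + 6 = 22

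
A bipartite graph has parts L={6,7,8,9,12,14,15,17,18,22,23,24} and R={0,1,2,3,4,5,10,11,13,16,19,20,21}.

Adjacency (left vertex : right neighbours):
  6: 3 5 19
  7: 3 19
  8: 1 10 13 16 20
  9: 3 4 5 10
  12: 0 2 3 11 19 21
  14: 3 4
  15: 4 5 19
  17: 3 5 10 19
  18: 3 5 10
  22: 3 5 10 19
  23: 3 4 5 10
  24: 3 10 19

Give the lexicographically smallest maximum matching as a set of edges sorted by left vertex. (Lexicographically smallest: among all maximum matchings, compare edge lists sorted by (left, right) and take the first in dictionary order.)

Lex-smallest maximum matching: {(6,3), (7,19), (8,1), (9,4), (12,0), (15,5), (17,10)}

|M| = 7 (so the lex-smallest maximum matching has 7 edges)
process left vertices in ascending order; for each, take the smallest-labelled available neighbour that still permits 7 edges overall, or leave it unmatched if none does
lex-smallest matching: {6-3, 7-19, 8-1, 9-4, 12-0, 15-5, 17-10}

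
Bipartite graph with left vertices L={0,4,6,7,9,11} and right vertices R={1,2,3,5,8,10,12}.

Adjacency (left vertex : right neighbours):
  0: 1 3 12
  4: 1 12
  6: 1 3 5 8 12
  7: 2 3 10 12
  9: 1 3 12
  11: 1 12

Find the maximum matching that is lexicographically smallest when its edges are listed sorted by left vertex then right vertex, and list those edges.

|M| = 5 (so the lex-smallest maximum matching has 5 edges)
process left vertices in ascending order; for each, take the smallest-labelled available neighbour that still permits 5 edges overall, or leave it unmatched if none does
lex-smallest matching: {0-1, 4-12, 6-5, 7-2, 9-3}

Lex-smallest maximum matching: {(0,1), (4,12), (6,5), (7,2), (9,3)}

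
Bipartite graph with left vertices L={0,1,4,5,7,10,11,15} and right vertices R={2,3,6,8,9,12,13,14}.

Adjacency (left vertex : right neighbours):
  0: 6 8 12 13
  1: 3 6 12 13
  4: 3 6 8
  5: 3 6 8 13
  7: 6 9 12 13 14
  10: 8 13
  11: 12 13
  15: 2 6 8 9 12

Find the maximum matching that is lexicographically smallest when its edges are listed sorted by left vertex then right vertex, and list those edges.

Lex-smallest maximum matching: {(0,6), (1,3), (4,8), (5,13), (7,9), (11,12), (15,2)}

|M| = 7 (so the lex-smallest maximum matching has 7 edges)
process left vertices in ascending order; for each, take the smallest-labelled available neighbour that still permits 7 edges overall, or leave it unmatched if none does
lex-smallest matching: {0-6, 1-3, 4-8, 5-13, 7-9, 11-12, 15-2}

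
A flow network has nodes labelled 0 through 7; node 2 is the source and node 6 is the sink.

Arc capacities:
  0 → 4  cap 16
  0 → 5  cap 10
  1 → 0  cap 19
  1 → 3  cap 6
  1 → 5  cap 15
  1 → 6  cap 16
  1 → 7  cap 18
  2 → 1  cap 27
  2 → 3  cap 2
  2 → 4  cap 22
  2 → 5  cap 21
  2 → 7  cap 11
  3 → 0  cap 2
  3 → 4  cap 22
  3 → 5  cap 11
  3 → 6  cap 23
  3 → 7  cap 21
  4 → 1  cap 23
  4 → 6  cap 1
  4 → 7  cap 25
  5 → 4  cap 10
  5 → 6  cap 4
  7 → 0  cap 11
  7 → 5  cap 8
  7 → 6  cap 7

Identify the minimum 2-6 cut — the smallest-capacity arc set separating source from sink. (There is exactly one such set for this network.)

augment #1: 2→1→6 push 16
augment #2: 2→3→6 push 2
augment #3: 2→4→6 push 1
augment #4: 2→5→6 push 4
augment #5: 2→7→6 push 7
augment #6: 2→1→3→6 push 6
max flow = 36; residual-reachable set from 2 gives S-side
cut edges (S→T): {(1,3), (1,6), (2,3), (4,6), (5,6), (7,6)} total cap 36

Min-cut arcs: {(1,3), (1,6), (2,3), (4,6), (5,6), (7,6)} (total capacity 36)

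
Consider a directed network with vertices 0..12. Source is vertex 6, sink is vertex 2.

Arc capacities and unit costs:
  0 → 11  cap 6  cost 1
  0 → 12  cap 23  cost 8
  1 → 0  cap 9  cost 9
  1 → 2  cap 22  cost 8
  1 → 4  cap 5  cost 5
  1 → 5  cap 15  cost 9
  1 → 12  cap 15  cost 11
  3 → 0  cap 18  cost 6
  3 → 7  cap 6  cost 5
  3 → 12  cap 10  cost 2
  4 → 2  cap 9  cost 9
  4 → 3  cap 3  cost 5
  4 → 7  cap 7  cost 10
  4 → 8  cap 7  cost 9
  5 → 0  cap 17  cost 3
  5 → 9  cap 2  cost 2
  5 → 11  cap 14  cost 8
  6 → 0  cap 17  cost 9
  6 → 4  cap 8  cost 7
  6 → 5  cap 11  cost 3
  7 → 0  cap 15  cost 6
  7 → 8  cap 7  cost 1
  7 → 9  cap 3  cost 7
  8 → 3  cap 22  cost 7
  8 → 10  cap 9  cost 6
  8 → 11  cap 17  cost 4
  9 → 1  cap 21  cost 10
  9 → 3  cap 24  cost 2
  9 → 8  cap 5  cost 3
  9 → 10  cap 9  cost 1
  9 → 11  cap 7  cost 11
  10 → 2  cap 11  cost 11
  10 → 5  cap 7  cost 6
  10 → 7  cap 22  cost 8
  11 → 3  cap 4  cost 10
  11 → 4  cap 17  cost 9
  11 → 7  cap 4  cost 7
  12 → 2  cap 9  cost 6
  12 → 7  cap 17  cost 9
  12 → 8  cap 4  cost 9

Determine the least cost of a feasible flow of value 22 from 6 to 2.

shortest-cost path #1: 6→5→9→3→12→2 push 2 @ unit cost 15 (adds 30)
shortest-cost path #2: 6→4→2 push 8 @ unit cost 16 (adds 128)
shortest-cost path #3: 6→5→0→12→2 push 7 @ unit cost 20 (adds 140)
shortest-cost path #4: 6→5→0→12→3→9→10→2 push 2 @ unit cost 22 (adds 44)
shortest-cost path #5: 6→0→11→4→2 push 1 @ unit cost 28 (adds 28)
shortest-cost path #6: 6→0→11→7→8→10→2 push 2 @ unit cost 35 (adds 70)
total cost = 440

Minimum cost for 22 units: 440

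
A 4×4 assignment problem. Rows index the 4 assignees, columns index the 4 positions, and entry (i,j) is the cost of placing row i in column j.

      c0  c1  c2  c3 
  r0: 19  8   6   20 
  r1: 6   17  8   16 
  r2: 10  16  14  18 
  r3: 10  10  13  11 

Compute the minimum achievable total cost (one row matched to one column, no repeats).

optimal assignment: row0→col1 (cost 8), row1→col2 (cost 8), row2→col0 (cost 10), row3→col3 (cost 11)
total = 8 + 8 + 10 + 11 = 37

Minimum assignment cost: 37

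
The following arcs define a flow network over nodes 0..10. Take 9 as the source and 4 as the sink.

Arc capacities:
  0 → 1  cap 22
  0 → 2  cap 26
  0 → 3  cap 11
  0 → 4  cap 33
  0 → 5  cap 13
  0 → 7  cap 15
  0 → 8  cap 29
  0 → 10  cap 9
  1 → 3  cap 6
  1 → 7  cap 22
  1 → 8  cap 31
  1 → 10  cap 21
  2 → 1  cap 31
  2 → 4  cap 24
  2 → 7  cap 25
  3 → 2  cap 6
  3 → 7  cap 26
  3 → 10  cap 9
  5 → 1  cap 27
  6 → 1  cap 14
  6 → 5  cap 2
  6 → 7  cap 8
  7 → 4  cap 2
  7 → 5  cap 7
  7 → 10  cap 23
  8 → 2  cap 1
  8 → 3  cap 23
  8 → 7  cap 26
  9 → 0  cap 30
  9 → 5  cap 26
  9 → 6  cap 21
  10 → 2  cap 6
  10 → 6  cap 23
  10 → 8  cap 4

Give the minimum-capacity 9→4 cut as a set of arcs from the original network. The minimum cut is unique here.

augment #1: 9→0→4 push 30
augment #2: 9→6→7→4 push 2
augment #3: 9→5→1→3→2→4 push 6
augment #4: 9→5→1→8→2→4 push 1
augment #5: 9→5→1→10→2→4 push 6
max flow = 45; residual-reachable set from 9 gives S-side
cut edges (S→T): {(3,2), (7,4), (8,2), (9,0), (10,2)} total cap 45

Min-cut arcs: {(3,2), (7,4), (8,2), (9,0), (10,2)} (total capacity 45)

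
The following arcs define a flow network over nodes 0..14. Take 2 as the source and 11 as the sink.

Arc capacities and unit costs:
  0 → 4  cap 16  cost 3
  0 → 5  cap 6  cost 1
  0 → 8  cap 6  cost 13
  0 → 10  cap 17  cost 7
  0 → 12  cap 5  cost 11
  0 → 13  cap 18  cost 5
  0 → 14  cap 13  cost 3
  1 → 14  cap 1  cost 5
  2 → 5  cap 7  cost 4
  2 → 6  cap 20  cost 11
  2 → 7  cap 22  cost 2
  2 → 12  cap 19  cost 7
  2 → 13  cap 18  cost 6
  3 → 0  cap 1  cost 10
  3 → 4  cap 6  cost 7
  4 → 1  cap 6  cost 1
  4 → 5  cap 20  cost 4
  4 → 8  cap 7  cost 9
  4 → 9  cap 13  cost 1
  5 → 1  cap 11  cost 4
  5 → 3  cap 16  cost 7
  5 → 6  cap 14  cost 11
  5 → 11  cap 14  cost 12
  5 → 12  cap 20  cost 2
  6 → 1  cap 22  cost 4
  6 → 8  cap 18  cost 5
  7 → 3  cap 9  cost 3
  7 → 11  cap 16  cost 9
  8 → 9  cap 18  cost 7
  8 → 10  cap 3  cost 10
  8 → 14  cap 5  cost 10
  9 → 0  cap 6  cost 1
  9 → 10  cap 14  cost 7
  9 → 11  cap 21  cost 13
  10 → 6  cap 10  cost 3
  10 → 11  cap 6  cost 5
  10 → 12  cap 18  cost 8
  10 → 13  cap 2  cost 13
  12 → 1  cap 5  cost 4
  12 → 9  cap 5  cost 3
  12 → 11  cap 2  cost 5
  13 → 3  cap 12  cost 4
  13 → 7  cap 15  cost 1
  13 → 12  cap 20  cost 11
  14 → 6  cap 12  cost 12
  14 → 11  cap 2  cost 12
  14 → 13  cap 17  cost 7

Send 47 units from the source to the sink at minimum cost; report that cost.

shortest-cost path #1: 2→7→11 push 16 @ unit cost 11 (adds 176)
shortest-cost path #2: 2→5→12→11 push 2 @ unit cost 11 (adds 22)
shortest-cost path #3: 2→5→11 push 5 @ unit cost 16 (adds 80)
shortest-cost path #4: 2→12→5→11 push 2 @ unit cost 17 (adds 34)
shortest-cost path #5: 2→12→9→10→11 push 5 @ unit cost 22 (adds 110)
shortest-cost path #6: 2→7→3→4→9→10→11 push 1 @ unit cost 25 (adds 25)
shortest-cost path #7: 2→7→3→4→9→11 push 5 @ unit cost 26 (adds 130)
shortest-cost path #8: 2→12→1→14→11 push 1 @ unit cost 28 (adds 28)
shortest-cost path #9: 2→6→8→10→9→11 push 3 @ unit cost 32 (adds 96)
shortest-cost path #10: 2→13→3→0→5→11 push 1 @ unit cost 33 (adds 33)
shortest-cost path #11: 2→6→8→9→11 push 6 @ unit cost 36 (adds 216)
total cost = 950

Minimum cost for 47 units: 950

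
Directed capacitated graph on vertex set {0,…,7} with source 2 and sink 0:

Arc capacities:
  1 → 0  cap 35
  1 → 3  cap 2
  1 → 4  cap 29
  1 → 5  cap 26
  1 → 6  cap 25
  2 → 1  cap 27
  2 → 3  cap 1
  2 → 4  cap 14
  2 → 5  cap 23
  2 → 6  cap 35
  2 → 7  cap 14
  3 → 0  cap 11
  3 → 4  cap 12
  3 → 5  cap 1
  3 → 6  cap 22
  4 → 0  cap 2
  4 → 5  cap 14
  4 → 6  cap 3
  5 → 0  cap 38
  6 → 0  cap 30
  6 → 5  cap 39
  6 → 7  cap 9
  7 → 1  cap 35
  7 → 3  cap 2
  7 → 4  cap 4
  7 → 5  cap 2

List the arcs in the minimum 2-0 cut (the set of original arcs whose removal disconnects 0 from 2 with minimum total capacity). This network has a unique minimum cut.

augment #1: 2→1→0 push 27
augment #2: 2→3→0 push 1
augment #3: 2→4→0 push 2
augment #4: 2→5→0 push 23
augment #5: 2→6→0 push 30
augment #6: 2→4→5→0 push 12
augment #7: 2→6→5→0 push 3
augment #8: 2→7→1→0 push 8
augment #9: 2→7→3→0 push 2
augment #10: 2→7→1→3→0 push 2
max flow = 110; residual-reachable set from 2 gives S-side
cut edges (S→T): {(1,0), (1,3), (2,3), (4,0), (5,0), (6,0), (7,3)} total cap 110

Min-cut arcs: {(1,0), (1,3), (2,3), (4,0), (5,0), (6,0), (7,3)} (total capacity 110)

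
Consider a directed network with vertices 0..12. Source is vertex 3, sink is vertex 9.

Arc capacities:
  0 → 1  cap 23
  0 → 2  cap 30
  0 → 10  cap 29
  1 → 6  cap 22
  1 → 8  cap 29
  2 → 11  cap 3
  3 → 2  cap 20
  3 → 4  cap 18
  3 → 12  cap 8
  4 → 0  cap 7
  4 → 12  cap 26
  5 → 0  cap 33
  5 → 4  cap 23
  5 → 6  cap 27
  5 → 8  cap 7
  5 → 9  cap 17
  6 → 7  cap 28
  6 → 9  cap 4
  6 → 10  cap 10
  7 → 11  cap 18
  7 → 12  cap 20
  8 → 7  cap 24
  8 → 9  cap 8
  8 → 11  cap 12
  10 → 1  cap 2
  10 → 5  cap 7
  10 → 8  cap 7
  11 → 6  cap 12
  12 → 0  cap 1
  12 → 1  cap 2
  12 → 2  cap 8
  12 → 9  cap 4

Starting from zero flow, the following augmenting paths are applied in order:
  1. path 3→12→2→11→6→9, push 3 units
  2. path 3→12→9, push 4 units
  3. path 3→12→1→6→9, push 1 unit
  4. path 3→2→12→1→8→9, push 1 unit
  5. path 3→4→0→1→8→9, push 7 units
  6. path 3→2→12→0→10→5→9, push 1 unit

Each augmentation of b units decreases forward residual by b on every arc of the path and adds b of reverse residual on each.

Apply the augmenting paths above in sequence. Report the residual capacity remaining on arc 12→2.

Residual capacity of (12,2): 7

after path 1 (3→12→2→11→6→9, push 3): res(12,2)=5
after path 2 (3→12→9, push 4): res(12,2)=5
after path 3 (3→12→1→6→9, push 1): res(12,2)=5
after path 4 (3→2→12→1→8→9, push 1): res(12,2)=6
after path 5 (3→4→0→1→8→9, push 7): res(12,2)=6
after path 6 (3→2→12→0→10→5→9, push 1): res(12,2)=7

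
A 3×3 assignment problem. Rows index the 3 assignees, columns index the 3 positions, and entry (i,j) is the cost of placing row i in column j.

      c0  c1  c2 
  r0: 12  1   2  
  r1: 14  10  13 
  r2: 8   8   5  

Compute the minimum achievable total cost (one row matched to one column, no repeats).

Minimum assignment cost: 20

one of 2 optimal assignments: row0→col1 (cost 1), row1→col0 (cost 14), row2→col2 (cost 5)
total = 1 + 14 + 5 = 20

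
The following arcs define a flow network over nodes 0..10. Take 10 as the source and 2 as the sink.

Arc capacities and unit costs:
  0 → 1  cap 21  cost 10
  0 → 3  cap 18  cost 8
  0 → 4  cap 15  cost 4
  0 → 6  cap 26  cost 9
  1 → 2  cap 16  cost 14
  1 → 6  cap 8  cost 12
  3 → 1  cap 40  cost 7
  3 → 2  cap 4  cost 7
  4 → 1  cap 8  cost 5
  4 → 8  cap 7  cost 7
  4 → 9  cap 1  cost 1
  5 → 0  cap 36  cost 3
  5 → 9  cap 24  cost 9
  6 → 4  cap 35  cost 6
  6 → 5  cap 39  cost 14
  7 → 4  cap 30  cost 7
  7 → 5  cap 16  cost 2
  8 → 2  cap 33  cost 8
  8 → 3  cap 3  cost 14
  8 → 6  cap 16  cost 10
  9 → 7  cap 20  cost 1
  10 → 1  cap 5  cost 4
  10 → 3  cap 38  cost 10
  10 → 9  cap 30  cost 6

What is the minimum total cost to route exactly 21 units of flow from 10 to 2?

shortest-cost path #1: 10→3→2 push 4 @ unit cost 17 (adds 68)
shortest-cost path #2: 10→1→2 push 5 @ unit cost 18 (adds 90)
shortest-cost path #3: 10→9→7→4→8→2 push 7 @ unit cost 29 (adds 203)
shortest-cost path #4: 10→3→1→2 push 5 @ unit cost 31 (adds 155)
total cost = 516

Minimum cost for 21 units: 516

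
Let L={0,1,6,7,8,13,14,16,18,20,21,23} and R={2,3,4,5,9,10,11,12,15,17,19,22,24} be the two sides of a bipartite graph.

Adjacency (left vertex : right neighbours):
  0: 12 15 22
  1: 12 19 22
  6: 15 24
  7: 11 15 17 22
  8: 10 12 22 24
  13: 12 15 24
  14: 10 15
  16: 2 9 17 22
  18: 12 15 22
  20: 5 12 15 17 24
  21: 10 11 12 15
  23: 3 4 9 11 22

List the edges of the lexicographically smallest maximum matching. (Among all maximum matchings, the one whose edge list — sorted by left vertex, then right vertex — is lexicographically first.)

Lex-smallest maximum matching: {(0,12), (1,19), (6,15), (7,17), (8,10), (13,24), (16,2), (18,22), (20,5), (21,11), (23,3)}

|M| = 11 (so the lex-smallest maximum matching has 11 edges)
process left vertices in ascending order; for each, take the smallest-labelled available neighbour that still permits 11 edges overall, or leave it unmatched if none does
lex-smallest matching: {0-12, 1-19, 6-15, 7-17, 8-10, 13-24, 16-2, 18-22, 20-5, 21-11, 23-3}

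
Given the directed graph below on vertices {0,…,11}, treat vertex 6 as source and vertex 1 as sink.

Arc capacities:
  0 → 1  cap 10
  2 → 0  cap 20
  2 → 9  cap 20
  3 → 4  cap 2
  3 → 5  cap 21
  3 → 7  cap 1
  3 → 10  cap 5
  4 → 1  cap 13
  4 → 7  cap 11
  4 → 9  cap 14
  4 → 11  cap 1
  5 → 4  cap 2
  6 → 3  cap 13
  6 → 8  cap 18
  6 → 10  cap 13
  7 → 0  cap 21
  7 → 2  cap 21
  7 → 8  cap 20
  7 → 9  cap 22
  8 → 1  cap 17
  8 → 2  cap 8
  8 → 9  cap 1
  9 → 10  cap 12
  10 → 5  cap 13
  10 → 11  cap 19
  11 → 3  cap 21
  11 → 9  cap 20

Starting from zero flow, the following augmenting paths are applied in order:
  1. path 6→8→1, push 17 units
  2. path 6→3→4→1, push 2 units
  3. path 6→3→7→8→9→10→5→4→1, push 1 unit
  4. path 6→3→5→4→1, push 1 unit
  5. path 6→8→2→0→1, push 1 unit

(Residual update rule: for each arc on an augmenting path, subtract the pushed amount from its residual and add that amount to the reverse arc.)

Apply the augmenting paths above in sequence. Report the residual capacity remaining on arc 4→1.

after path 1 (6→8→1, push 17): res(4,1)=13
after path 2 (6→3→4→1, push 2): res(4,1)=11
after path 3 (6→3→7→8→9→10→5→4→1, push 1): res(4,1)=10
after path 4 (6→3→5→4→1, push 1): res(4,1)=9
after path 5 (6→8→2→0→1, push 1): res(4,1)=9

Residual capacity of (4,1): 9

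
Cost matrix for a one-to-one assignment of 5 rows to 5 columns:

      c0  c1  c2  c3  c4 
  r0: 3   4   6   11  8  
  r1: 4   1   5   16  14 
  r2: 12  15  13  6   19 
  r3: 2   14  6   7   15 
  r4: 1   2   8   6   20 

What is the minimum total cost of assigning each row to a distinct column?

Minimum assignment cost: 22

optimal assignment: row0→col4 (cost 8), row1→col1 (cost 1), row2→col3 (cost 6), row3→col2 (cost 6), row4→col0 (cost 1)
total = 8 + 1 + 6 + 6 + 1 = 22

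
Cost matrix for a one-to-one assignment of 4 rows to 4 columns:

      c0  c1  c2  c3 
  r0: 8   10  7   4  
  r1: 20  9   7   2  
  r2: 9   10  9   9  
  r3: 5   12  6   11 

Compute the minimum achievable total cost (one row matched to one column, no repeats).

Minimum assignment cost: 24

optimal assignment: row0→col2 (cost 7), row1→col3 (cost 2), row2→col1 (cost 10), row3→col0 (cost 5)
total = 7 + 2 + 10 + 5 = 24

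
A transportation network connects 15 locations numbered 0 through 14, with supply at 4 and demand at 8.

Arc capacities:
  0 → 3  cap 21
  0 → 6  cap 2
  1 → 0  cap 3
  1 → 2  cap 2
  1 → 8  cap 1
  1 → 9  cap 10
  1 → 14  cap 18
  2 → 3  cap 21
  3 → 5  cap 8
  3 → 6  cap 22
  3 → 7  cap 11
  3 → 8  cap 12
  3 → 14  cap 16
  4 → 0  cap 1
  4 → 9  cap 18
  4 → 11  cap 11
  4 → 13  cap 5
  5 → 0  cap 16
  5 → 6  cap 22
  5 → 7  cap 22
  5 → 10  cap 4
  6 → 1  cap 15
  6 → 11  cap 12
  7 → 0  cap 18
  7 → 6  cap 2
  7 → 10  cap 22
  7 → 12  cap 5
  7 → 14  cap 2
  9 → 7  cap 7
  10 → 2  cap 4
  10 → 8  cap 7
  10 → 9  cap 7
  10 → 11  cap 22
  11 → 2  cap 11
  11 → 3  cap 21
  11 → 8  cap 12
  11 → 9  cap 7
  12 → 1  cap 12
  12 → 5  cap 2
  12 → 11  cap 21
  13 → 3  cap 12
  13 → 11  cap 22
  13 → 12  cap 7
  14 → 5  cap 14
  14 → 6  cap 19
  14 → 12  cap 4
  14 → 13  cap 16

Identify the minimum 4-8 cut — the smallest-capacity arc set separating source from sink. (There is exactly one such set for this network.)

augment #1: 4→11→8 push 11
augment #2: 4→0→3→8 push 1
augment #3: 4→13→3→8 push 5
augment #4: 4→9→7→10→8 push 7
max flow = 24; residual-reachable set from 4 gives S-side
cut edges (S→T): {(4,0), (4,11), (4,13), (9,7)} total cap 24

Min-cut arcs: {(4,0), (4,11), (4,13), (9,7)} (total capacity 24)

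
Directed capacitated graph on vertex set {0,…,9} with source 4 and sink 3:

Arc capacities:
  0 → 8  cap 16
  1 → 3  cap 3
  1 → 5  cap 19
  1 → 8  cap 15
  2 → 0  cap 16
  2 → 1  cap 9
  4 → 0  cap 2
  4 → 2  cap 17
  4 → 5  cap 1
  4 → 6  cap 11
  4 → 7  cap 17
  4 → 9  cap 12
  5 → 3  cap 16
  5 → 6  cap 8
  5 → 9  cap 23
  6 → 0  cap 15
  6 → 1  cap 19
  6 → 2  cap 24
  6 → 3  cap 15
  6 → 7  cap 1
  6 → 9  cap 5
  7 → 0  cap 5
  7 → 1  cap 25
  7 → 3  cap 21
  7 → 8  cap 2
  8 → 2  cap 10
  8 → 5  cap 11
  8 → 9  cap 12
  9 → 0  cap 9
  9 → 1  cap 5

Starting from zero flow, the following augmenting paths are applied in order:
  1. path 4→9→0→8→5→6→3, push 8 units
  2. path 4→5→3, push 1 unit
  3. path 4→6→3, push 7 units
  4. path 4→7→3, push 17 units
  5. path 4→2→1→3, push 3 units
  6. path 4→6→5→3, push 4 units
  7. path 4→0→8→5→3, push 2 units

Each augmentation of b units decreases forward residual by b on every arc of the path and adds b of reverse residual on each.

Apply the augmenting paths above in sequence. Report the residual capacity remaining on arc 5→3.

Residual capacity of (5,3): 9

after path 1 (4→9→0→8→5→6→3, push 8): res(5,3)=16
after path 2 (4→5→3, push 1): res(5,3)=15
after path 3 (4→6→3, push 7): res(5,3)=15
after path 4 (4→7→3, push 17): res(5,3)=15
after path 5 (4→2→1→3, push 3): res(5,3)=15
after path 6 (4→6→5→3, push 4): res(5,3)=11
after path 7 (4→0→8→5→3, push 2): res(5,3)=9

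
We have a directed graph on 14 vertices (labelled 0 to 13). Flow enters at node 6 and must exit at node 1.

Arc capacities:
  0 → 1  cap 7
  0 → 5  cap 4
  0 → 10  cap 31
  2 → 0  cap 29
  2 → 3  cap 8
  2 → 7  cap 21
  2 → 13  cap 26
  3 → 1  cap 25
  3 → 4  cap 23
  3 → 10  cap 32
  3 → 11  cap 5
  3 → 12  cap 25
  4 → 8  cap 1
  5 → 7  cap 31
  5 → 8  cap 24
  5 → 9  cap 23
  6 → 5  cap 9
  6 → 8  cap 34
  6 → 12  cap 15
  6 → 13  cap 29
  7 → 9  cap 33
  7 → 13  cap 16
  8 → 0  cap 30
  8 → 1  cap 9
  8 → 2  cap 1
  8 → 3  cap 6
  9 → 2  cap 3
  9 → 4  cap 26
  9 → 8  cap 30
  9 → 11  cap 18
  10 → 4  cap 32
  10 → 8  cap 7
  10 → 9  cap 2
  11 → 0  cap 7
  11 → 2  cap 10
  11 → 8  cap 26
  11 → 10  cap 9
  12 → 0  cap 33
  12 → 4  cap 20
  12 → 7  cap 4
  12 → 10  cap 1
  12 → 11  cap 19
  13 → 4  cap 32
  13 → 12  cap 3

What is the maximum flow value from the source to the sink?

augment #1: 6→8→1 bottleneck 9, total now 9
augment #2: 6→8→0→1 bottleneck 7, total now 16
augment #3: 6→8→3→1 bottleneck 6, total now 22
augment #4: 6→8→2→3→1 bottleneck 1, total now 23
augment #5: 6→5→9→2→3→1 bottleneck 3, total now 26
augment #6: 6→12→11→2→3→1 bottleneck 4, total now 30

Maximum flow value: 30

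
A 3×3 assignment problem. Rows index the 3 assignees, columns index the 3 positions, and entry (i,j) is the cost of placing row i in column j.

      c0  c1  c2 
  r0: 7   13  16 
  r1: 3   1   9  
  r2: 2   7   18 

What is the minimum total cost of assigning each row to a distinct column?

optimal assignment: row0→col2 (cost 16), row1→col1 (cost 1), row2→col0 (cost 2)
total = 16 + 1 + 2 = 19

Minimum assignment cost: 19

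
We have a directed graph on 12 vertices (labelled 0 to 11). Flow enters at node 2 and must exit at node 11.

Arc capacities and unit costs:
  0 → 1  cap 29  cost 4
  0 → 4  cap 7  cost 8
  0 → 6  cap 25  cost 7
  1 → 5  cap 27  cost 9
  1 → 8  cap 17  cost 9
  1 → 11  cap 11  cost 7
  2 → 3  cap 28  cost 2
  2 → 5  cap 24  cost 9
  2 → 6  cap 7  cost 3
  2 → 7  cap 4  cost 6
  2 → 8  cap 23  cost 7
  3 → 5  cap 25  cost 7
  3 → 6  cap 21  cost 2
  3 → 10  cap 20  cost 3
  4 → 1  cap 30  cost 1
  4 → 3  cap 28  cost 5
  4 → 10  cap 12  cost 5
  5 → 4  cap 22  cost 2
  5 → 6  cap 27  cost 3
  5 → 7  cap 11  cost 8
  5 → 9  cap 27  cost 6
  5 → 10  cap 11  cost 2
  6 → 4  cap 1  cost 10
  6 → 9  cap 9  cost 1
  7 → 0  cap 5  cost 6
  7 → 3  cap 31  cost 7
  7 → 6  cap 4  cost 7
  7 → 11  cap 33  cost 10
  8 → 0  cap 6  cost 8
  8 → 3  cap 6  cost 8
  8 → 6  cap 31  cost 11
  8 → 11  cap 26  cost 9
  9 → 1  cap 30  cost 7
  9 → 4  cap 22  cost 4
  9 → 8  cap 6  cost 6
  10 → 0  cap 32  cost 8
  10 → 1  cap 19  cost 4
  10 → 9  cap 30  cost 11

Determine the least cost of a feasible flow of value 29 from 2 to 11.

shortest-cost path #1: 2→7→11 push 4 @ unit cost 16 (adds 64)
shortest-cost path #2: 2→8→11 push 23 @ unit cost 16 (adds 368)
shortest-cost path #3: 2→3→10→1→11 push 2 @ unit cost 16 (adds 32)
total cost = 464

Minimum cost for 29 units: 464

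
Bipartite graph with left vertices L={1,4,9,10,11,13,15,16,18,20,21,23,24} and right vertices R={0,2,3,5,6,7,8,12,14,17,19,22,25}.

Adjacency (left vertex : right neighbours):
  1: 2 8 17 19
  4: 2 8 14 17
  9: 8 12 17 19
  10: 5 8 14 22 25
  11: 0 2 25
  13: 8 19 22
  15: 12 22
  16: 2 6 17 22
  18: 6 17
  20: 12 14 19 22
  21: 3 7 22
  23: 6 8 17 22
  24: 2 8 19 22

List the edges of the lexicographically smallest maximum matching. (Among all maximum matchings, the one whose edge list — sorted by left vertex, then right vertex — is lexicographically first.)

|M| = 11 (so the lex-smallest maximum matching has 11 edges)
process left vertices in ascending order; for each, take the smallest-labelled available neighbour that still permits 11 edges overall, or leave it unmatched if none does
lex-smallest matching: {1-2, 4-8, 9-12, 10-5, 11-0, 13-19, 15-22, 16-6, 18-17, 20-14, 21-3}

Lex-smallest maximum matching: {(1,2), (4,8), (9,12), (10,5), (11,0), (13,19), (15,22), (16,6), (18,17), (20,14), (21,3)}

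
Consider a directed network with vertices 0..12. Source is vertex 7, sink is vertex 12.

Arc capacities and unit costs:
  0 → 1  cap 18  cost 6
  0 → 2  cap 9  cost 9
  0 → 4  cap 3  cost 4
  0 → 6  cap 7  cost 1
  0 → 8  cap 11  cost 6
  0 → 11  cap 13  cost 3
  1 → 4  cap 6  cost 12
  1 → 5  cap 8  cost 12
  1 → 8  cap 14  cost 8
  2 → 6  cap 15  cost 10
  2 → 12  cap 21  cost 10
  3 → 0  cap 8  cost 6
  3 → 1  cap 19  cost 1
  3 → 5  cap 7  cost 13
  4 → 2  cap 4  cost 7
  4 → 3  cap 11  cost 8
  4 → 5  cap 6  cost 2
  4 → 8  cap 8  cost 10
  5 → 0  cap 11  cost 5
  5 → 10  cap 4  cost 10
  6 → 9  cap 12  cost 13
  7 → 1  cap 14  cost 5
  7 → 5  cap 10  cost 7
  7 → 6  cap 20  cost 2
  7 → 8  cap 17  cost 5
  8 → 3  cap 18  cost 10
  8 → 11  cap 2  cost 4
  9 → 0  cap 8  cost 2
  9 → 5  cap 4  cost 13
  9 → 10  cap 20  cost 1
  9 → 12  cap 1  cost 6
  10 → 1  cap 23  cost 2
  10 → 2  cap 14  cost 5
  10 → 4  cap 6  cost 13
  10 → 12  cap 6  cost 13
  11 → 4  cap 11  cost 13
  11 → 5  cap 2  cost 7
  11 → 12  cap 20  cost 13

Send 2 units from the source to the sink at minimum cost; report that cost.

shortest-cost path #1: 7→6→9→12 push 1 @ unit cost 21 (adds 21)
shortest-cost path #2: 7→8→11→12 push 1 @ unit cost 22 (adds 22)
total cost = 43

Minimum cost for 2 units: 43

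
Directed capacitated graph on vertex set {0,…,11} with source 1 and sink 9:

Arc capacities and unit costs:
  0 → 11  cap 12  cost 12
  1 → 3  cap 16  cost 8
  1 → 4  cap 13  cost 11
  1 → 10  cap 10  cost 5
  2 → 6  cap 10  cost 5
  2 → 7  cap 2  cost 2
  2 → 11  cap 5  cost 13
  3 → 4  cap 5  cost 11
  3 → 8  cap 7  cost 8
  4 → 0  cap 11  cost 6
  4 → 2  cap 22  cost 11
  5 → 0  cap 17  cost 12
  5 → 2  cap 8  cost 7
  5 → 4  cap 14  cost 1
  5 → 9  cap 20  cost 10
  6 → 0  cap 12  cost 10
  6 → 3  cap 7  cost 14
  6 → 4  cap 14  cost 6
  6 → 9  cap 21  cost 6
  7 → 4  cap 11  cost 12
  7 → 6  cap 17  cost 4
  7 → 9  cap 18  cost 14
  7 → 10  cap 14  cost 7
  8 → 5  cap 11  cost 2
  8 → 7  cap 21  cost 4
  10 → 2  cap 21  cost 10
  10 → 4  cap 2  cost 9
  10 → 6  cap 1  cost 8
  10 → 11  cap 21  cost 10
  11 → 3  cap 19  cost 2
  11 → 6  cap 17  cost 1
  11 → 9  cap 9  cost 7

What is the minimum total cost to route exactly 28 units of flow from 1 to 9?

shortest-cost path #1: 1→10→6→9 push 1 @ unit cost 19 (adds 19)
shortest-cost path #2: 1→10→11→9 push 9 @ unit cost 22 (adds 198)
shortest-cost path #3: 1→3→8→5→9 push 7 @ unit cost 28 (adds 196)
shortest-cost path #4: 1→4→2→6→9 push 10 @ unit cost 33 (adds 330)
shortest-cost path #5: 1→4→2→7→6→9 push 1 @ unit cost 34 (adds 34)
total cost = 777

Minimum cost for 28 units: 777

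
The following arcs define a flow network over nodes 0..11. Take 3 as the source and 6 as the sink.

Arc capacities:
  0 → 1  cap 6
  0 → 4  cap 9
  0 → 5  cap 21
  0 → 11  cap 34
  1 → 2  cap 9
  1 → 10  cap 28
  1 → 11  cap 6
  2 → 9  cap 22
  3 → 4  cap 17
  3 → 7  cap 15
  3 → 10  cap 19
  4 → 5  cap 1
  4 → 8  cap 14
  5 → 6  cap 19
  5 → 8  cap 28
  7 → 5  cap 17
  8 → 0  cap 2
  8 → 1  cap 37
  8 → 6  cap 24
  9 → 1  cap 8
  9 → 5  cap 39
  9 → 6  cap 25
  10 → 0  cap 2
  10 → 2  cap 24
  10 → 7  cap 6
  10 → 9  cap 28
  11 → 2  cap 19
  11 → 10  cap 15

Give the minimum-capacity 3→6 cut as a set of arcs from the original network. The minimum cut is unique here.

Min-cut arcs: {(3,7), (3,10), (4,5), (4,8)} (total capacity 49)

augment #1: 3→4→5→6 push 1
augment #2: 3→4→8→6 push 14
augment #3: 3→7→5→6 push 15
augment #4: 3→10→9→6 push 19
max flow = 49; residual-reachable set from 3 gives S-side
cut edges (S→T): {(3,7), (3,10), (4,5), (4,8)} total cap 49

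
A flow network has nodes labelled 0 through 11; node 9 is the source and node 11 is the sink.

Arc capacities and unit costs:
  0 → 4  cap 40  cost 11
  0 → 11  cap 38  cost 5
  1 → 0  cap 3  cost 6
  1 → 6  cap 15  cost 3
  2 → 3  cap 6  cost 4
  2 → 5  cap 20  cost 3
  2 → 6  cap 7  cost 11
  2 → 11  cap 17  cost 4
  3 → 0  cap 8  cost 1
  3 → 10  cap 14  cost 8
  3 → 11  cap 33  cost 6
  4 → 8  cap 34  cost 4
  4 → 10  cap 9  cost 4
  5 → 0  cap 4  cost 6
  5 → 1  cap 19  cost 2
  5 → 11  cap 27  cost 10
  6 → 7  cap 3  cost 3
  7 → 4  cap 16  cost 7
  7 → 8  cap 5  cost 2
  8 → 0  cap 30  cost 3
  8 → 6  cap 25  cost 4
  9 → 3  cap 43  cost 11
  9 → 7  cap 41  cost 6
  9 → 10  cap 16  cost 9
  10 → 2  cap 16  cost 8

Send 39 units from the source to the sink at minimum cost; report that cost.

Minimum cost for 39 units: 658

shortest-cost path #1: 9→7→8→0→11 push 5 @ unit cost 16 (adds 80)
shortest-cost path #2: 9→3→11 push 33 @ unit cost 17 (adds 561)
shortest-cost path #3: 9→3→0→11 push 1 @ unit cost 17 (adds 17)
total cost = 658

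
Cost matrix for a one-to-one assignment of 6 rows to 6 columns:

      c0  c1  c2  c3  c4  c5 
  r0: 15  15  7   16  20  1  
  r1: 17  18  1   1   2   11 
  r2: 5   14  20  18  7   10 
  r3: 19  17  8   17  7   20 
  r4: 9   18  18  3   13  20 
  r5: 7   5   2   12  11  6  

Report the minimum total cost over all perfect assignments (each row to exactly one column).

optimal assignment: row0→col5 (cost 1), row1→col2 (cost 1), row2→col0 (cost 5), row3→col4 (cost 7), row4→col3 (cost 3), row5→col1 (cost 5)
total = 1 + 1 + 5 + 7 + 3 + 5 = 22

Minimum assignment cost: 22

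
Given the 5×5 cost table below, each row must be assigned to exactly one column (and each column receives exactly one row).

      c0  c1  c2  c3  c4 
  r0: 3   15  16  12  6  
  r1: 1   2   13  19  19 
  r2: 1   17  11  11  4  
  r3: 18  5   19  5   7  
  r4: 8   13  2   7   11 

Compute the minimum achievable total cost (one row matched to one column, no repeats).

one of 2 optimal assignments: row0→col0 (cost 3), row1→col1 (cost 2), row2→col4 (cost 4), row3→col3 (cost 5), row4→col2 (cost 2)
total = 3 + 2 + 4 + 5 + 2 = 16

Minimum assignment cost: 16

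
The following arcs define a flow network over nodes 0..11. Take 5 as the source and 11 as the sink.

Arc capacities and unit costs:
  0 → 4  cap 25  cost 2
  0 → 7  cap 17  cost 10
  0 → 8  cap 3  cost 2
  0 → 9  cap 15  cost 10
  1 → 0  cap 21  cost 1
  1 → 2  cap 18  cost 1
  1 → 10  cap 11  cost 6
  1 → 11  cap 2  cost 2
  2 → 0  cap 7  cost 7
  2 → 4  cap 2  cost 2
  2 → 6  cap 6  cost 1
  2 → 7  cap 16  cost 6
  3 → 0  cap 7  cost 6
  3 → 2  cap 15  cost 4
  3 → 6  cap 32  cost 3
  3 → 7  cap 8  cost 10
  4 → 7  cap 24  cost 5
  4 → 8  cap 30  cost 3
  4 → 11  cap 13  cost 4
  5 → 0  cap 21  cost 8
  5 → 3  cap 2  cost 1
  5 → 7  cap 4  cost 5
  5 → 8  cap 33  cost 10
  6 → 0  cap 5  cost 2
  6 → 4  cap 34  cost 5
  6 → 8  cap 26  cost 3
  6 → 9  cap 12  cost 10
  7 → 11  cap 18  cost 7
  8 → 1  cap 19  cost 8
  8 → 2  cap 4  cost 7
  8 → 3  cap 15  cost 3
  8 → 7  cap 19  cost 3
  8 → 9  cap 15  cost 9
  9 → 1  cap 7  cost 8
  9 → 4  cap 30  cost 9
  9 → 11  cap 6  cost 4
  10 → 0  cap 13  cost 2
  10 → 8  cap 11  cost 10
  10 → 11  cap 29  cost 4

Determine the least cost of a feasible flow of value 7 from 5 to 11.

Minimum cost for 7 units: 84

shortest-cost path #1: 5→3→2→4→11 push 2 @ unit cost 11 (adds 22)
shortest-cost path #2: 5→7→11 push 4 @ unit cost 12 (adds 48)
shortest-cost path #3: 5→0→4→11 push 1 @ unit cost 14 (adds 14)
total cost = 84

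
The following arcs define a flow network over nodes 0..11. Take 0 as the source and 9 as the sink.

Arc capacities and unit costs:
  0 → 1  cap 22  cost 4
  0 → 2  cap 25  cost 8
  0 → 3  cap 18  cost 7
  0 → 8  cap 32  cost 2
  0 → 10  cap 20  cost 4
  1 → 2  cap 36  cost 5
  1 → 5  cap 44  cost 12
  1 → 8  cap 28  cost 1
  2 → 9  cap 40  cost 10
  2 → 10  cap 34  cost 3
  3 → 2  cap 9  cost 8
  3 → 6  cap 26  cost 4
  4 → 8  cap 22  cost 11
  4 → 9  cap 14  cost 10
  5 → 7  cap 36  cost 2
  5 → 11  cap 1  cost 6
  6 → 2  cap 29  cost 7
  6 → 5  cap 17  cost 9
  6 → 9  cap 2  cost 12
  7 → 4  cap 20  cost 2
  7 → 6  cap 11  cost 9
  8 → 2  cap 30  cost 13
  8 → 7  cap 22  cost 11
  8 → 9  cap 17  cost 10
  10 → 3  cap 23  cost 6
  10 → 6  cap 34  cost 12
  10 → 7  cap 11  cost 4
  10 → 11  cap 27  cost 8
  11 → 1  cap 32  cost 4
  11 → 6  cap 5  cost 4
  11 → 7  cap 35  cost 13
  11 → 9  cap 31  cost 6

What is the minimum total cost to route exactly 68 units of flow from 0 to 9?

shortest-cost path #1: 0→8→9 push 17 @ unit cost 12 (adds 204)
shortest-cost path #2: 0→2→9 push 25 @ unit cost 18 (adds 450)
shortest-cost path #3: 0→10→11→9 push 20 @ unit cost 18 (adds 360)
shortest-cost path #4: 0→1→2→9 push 6 @ unit cost 19 (adds 114)
total cost = 1128

Minimum cost for 68 units: 1128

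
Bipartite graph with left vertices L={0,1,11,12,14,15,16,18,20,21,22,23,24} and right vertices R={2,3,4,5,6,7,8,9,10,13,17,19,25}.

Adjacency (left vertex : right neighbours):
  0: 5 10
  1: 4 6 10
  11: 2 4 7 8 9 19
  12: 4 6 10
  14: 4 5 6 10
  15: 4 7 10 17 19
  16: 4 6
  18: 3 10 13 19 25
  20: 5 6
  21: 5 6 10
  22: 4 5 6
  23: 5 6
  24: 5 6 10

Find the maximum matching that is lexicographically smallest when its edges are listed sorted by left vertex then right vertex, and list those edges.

Lex-smallest maximum matching: {(0,5), (1,4), (11,2), (12,6), (14,10), (15,7), (18,3)}

|M| = 7 (so the lex-smallest maximum matching has 7 edges)
process left vertices in ascending order; for each, take the smallest-labelled available neighbour that still permits 7 edges overall, or leave it unmatched if none does
lex-smallest matching: {0-5, 1-4, 11-2, 12-6, 14-10, 15-7, 18-3}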